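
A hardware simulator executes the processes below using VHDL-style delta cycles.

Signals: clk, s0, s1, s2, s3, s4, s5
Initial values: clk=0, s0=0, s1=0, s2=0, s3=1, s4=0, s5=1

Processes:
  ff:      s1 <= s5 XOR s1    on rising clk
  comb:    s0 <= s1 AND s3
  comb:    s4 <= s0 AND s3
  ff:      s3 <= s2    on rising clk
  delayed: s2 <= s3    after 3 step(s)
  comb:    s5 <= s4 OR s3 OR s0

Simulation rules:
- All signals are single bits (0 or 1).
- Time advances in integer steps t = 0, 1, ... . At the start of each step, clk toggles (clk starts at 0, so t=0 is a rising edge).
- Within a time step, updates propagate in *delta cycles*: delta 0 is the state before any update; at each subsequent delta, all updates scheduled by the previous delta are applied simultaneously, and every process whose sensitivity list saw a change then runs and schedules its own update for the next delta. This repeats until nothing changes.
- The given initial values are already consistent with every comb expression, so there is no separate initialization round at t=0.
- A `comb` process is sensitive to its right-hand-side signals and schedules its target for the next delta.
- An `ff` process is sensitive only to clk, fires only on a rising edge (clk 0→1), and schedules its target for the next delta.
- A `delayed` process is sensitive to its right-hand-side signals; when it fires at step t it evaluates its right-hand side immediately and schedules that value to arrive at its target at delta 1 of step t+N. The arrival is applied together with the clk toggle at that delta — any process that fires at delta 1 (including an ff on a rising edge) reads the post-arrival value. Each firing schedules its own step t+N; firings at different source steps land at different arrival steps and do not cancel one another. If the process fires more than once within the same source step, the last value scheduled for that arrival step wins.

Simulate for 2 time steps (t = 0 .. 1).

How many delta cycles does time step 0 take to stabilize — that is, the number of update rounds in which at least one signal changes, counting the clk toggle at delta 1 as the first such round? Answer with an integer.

3

t0.Δ0 s3=1 clk=0 s4=0 s0=0 s2=0 s5=1 s1=0
t0.Δ1 s3=1 clk=1 s4=0 s0=0 s2=0 s5=1 s1=0
t0.Δ2 s3=0 clk=1 s4=0 s0=0 s2=0 s5=1 s1=1
t0.Δ3 s3=0 clk=1 s4=0 s0=0 s2=0 s5=0 s1=1
t1.Δ0 s3=0 clk=1 s4=0 s0=0 s2=0 s5=0 s1=1
t1.Δ1 s3=0 clk=0 s4=0 s0=0 s2=0 s5=0 s1=1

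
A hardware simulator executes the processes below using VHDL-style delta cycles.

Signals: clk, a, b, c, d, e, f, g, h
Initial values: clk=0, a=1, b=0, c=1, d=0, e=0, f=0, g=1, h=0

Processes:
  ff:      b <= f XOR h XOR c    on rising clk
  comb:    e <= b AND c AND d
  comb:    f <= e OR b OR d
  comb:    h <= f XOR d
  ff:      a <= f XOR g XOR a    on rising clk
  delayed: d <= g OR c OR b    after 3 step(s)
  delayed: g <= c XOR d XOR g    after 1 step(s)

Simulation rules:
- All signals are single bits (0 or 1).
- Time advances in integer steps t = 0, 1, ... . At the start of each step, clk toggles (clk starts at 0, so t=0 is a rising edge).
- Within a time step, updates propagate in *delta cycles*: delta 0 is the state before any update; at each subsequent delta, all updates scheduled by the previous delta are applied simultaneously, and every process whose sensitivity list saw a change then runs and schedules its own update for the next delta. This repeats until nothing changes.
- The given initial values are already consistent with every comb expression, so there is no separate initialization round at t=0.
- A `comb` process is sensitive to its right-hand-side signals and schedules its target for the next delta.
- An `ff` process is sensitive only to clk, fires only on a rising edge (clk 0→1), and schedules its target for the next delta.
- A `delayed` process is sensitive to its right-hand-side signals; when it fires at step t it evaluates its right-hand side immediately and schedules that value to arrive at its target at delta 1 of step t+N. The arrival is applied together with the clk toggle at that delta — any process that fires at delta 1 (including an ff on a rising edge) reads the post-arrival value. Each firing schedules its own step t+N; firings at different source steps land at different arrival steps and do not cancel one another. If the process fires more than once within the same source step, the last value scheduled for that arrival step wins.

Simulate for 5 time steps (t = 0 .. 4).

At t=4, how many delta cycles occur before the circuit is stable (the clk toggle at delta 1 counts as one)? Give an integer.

3

t0.Δ0 clk=0 b=0 h=0 f=0 a=1 e=0 c=1 g=1 d=0
t0.Δ1 clk=1 b=0 h=0 f=0 a=1 e=0 c=1 g=1 d=0
t0.Δ2 clk=1 b=1 h=0 f=0 a=0 e=0 c=1 g=1 d=0
t0.Δ3 clk=1 b=1 h=0 f=1 a=0 e=0 c=1 g=1 d=0
t0.Δ4 clk=1 b=1 h=1 f=1 a=0 e=0 c=1 g=1 d=0
t1.Δ0 clk=1 b=1 h=1 f=1 a=0 e=0 c=1 g=1 d=0
t1.Δ1 clk=0 b=1 h=1 f=1 a=0 e=0 c=1 g=1 d=0
t2.Δ0 clk=0 b=1 h=1 f=1 a=0 e=0 c=1 g=1 d=0
t2.Δ1 clk=1 b=1 h=1 f=1 a=0 e=0 c=1 g=1 d=0
t3.Δ0 clk=1 b=1 h=1 f=1 a=0 e=0 c=1 g=1 d=0
t3.Δ1 clk=0 b=1 h=1 f=1 a=0 e=0 c=1 g=1 d=1
t3.Δ2 clk=0 b=1 h=0 f=1 a=0 e=1 c=1 g=1 d=1
t4.Δ0 clk=0 b=1 h=0 f=1 a=0 e=1 c=1 g=1 d=1
t4.Δ1 clk=1 b=1 h=0 f=1 a=0 e=1 c=1 g=1 d=1
t4.Δ2 clk=1 b=0 h=0 f=1 a=0 e=1 c=1 g=1 d=1
t4.Δ3 clk=1 b=0 h=0 f=1 a=0 e=0 c=1 g=1 d=1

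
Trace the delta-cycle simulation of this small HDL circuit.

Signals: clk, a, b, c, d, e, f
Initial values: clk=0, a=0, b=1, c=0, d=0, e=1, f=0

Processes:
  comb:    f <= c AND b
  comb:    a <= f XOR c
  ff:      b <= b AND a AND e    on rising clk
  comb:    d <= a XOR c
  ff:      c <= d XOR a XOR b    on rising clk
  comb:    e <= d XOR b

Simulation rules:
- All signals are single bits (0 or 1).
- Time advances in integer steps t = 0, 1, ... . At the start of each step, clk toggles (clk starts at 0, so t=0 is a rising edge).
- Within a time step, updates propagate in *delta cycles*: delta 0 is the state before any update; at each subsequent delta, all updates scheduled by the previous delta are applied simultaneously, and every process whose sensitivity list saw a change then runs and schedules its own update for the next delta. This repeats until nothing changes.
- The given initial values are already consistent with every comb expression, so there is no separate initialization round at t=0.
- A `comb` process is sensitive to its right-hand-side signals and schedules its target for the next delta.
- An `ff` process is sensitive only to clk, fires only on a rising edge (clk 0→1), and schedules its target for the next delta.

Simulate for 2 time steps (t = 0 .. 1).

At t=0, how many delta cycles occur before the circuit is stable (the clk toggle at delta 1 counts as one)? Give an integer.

5

t0.Δ0 c=0 f=0 clk=0 b=1 d=0 a=0 e=1
t0.Δ1 c=0 f=0 clk=1 b=1 d=0 a=0 e=1
t0.Δ2 c=1 f=0 clk=1 b=0 d=0 a=0 e=1
t0.Δ3 c=1 f=0 clk=1 b=0 d=1 a=1 e=0
t0.Δ4 c=1 f=0 clk=1 b=0 d=0 a=1 e=1
t0.Δ5 c=1 f=0 clk=1 b=0 d=0 a=1 e=0
t1.Δ0 c=1 f=0 clk=1 b=0 d=0 a=1 e=0
t1.Δ1 c=1 f=0 clk=0 b=0 d=0 a=1 e=0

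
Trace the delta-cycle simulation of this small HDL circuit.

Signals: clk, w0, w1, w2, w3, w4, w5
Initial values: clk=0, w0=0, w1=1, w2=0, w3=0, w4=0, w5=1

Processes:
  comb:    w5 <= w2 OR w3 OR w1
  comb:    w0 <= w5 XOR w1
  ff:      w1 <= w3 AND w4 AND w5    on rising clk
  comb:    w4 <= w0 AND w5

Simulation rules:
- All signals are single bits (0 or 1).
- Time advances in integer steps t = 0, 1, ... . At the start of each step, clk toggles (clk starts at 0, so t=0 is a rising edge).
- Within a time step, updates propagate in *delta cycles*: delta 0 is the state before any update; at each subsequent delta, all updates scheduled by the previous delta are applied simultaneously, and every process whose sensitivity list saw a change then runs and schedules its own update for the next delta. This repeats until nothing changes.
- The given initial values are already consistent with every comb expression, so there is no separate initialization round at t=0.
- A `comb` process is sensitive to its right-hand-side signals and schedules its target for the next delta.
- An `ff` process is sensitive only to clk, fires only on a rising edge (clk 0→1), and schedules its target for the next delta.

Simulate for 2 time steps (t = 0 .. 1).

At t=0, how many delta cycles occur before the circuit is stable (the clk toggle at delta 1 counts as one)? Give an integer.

4

[bits: w3,w0,clk,w2,w1,w4,w5]
t=0: Δ0=0000101 Δ1=0010101 Δ2=0010001 Δ3=0110000 Δ4=0010000 | 4Δ
t=1: Δ0=0010000 Δ1=0000000 | 1Δ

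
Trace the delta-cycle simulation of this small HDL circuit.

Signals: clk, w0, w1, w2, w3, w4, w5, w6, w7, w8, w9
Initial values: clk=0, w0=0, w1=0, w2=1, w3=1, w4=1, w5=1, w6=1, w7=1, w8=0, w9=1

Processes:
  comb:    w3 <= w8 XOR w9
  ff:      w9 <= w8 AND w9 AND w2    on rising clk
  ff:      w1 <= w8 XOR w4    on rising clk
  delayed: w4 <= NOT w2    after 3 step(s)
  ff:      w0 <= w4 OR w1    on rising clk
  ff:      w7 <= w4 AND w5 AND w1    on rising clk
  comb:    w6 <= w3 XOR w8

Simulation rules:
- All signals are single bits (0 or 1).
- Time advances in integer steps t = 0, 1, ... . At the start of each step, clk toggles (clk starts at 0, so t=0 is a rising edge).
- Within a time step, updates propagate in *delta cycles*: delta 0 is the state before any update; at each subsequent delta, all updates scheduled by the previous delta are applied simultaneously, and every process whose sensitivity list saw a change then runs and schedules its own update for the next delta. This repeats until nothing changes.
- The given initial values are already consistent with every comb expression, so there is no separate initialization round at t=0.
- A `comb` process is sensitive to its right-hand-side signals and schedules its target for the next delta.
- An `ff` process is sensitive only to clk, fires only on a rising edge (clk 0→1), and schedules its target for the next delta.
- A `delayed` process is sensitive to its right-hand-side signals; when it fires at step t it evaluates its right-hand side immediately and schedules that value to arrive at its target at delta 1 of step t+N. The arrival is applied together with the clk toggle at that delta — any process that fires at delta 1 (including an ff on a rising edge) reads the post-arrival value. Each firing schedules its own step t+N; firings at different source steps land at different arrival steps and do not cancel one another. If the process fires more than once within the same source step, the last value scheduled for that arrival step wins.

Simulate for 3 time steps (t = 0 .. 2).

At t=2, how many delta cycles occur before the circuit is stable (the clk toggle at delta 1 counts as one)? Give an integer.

t=0 Δ0: clk=0 w1=0 w7=1 w3=1 w4=1 w9=1 w2=1 w5=1 w6=1 w8=0 w0=0
  Δ1: clk:0→1
  Δ2: w1:0→1, w7:1→0, w9:1→0, w0:0→1
  Δ3: w3:1→0
  Δ4: w6:1→0
  (4Δ to stable)
t=1 Δ0: clk=1 w1=1 w7=0 w3=0 w4=1 w9=0 w2=1 w5=1 w6=0 w8=0 w0=1
  Δ1: clk:1→0
  (1Δ to stable)
t=2 Δ0: clk=0 w1=1 w7=0 w3=0 w4=1 w9=0 w2=1 w5=1 w6=0 w8=0 w0=1
  Δ1: clk:0→1
  Δ2: w7:0→1
  (2Δ to stable)

2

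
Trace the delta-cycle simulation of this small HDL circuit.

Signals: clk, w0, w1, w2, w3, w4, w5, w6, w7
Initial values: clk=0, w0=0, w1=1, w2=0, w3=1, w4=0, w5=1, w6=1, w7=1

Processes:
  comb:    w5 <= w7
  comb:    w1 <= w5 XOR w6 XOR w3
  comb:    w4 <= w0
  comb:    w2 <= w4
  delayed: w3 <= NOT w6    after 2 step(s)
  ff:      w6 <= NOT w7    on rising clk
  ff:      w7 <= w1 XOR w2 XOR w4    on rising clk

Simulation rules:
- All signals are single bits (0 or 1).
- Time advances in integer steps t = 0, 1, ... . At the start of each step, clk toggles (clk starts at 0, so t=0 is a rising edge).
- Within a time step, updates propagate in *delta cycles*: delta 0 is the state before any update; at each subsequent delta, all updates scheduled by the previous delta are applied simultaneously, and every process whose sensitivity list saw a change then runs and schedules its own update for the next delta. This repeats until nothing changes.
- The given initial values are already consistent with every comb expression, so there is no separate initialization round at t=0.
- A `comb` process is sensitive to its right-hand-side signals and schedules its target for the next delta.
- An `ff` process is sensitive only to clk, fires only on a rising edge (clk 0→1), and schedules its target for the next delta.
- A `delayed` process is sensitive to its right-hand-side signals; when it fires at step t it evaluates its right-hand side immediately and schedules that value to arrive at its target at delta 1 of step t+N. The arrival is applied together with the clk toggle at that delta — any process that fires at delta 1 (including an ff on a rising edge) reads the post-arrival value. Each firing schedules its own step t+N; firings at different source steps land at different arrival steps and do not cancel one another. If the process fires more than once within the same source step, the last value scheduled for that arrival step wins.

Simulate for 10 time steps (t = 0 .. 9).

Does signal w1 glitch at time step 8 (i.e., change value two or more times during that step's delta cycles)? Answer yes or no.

[bits: clk,w5,w1,w6,w0,w4,w7,w2,w3]
t=0: Δ0=011100101 Δ1=111100101 Δ2=111000101 Δ3=110000101 | 3Δ
t=1: Δ0=110000101 Δ1=010000101 | 1Δ
t=2: Δ0=010000101 Δ1=110000101 Δ2=110000001 Δ3=100000001 Δ4=101000001 | 4Δ
t=3: Δ0=101000001 Δ1=001000001 | 1Δ
t=4: Δ0=001000001 Δ1=101000001 Δ2=101100101 Δ3=110100101 Δ4=111100101 | 4Δ
t=5: Δ0=111100101 Δ1=011100101 | 1Δ
t=6: Δ0=011100101 Δ1=111100100 Δ2=110000100 Δ3=111000100 | 3Δ
t=7: Δ0=111000100 Δ1=011000100 | 1Δ
t=8: Δ0=011000100 Δ1=111000101 Δ2=110000101 | 2Δ
t=9: Δ0=110000101 Δ1=010000101 | 1Δ

no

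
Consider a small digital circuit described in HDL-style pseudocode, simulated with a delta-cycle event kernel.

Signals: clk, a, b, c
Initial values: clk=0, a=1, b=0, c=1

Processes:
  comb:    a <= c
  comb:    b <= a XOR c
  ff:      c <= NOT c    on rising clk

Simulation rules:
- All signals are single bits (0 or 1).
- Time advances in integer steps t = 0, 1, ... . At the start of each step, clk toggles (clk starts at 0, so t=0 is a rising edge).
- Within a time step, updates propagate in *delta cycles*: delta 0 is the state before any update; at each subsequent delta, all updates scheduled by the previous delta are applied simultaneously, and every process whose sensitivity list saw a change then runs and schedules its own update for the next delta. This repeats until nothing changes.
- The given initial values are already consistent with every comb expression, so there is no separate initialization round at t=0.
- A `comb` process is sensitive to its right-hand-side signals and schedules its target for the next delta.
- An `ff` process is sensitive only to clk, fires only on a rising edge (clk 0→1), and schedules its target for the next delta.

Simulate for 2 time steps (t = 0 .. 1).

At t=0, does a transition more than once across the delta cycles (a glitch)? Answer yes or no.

[bits: b,a,c,clk]
t=0: Δ0=0110 Δ1=0111 Δ2=0101 Δ3=1001 Δ4=0001 | 4Δ
t=1: Δ0=0001 Δ1=0000 | 1Δ

no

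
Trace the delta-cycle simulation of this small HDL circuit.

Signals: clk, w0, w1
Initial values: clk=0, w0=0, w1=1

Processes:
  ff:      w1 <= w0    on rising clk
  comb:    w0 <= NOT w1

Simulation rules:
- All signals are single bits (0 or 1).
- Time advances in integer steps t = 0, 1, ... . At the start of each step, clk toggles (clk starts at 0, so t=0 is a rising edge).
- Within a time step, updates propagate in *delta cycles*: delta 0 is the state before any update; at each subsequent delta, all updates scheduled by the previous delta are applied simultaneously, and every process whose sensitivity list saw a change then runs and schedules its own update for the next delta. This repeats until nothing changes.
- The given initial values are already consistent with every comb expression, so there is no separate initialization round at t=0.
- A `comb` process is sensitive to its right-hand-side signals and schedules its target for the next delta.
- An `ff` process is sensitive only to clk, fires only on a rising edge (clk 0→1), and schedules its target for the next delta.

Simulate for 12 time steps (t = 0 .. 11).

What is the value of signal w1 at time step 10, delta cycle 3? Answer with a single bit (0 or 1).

t=0 Δ0: w1=1 w0=0 clk=0
  Δ1: clk:0→1
  Δ2: w1:1→0
  Δ3: w0:0→1
  (3Δ to stable)
t=1 Δ0: w1=0 w0=1 clk=1
  Δ1: clk:1→0
  (1Δ to stable)
t=2 Δ0: w1=0 w0=1 clk=0
  Δ1: clk:0→1
  Δ2: w1:0→1
  Δ3: w0:1→0
  (3Δ to stable)
t=3 Δ0: w1=1 w0=0 clk=1
  Δ1: clk:1→0
  (1Δ to stable)
t=4 Δ0: w1=1 w0=0 clk=0
  Δ1: clk:0→1
  Δ2: w1:1→0
  Δ3: w0:0→1
  (3Δ to stable)
t=5 Δ0: w1=0 w0=1 clk=1
  Δ1: clk:1→0
  (1Δ to stable)
t=6 Δ0: w1=0 w0=1 clk=0
  Δ1: clk:0→1
  Δ2: w1:0→1
  Δ3: w0:1→0
  (3Δ to stable)
t=7 Δ0: w1=1 w0=0 clk=1
  Δ1: clk:1→0
  (1Δ to stable)
t=8 Δ0: w1=1 w0=0 clk=0
  Δ1: clk:0→1
  Δ2: w1:1→0
  Δ3: w0:0→1
  (3Δ to stable)
t=9 Δ0: w1=0 w0=1 clk=1
  Δ1: clk:1→0
  (1Δ to stable)
t=10 Δ0: w1=0 w0=1 clk=0
  Δ1: clk:0→1
  Δ2: w1:0→1
  Δ3: w0:1→0
  (3Δ to stable)
t=11 Δ0: w1=1 w0=0 clk=1
  Δ1: clk:1→0
  (1Δ to stable)

1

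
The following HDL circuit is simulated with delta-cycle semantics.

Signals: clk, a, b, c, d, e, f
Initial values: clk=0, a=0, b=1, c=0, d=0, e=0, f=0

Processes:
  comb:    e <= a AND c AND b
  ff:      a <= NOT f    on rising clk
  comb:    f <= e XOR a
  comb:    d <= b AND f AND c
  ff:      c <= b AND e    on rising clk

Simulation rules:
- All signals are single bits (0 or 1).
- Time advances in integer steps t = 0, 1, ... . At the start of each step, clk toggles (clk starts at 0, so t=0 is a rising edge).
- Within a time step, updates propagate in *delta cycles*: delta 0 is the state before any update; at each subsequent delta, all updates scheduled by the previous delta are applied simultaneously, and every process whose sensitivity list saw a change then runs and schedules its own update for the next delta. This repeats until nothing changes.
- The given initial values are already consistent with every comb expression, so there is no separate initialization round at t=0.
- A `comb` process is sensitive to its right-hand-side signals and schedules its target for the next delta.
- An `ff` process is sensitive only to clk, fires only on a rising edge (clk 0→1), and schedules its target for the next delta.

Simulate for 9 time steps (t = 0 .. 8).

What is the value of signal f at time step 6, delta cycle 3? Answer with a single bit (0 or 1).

[bits: f,c,a,d,clk,b,e]
t=0: Δ0=0000010 Δ1=0000110 Δ2=0010110 Δ3=1010110 | 3Δ
t=1: Δ0=1010110 Δ1=1010010 | 1Δ
t=2: Δ0=1010010 Δ1=1010110 Δ2=1000110 Δ3=0000110 | 3Δ
t=3: Δ0=0000110 Δ1=0000010 | 1Δ
t=4: Δ0=0000010 Δ1=0000110 Δ2=0010110 Δ3=1010110 | 3Δ
t=5: Δ0=1010110 Δ1=1010010 | 1Δ
t=6: Δ0=1010010 Δ1=1010110 Δ2=1000110 Δ3=0000110 | 3Δ
t=7: Δ0=0000110 Δ1=0000010 | 1Δ
t=8: Δ0=0000010 Δ1=0000110 Δ2=0010110 Δ3=1010110 | 3Δ

0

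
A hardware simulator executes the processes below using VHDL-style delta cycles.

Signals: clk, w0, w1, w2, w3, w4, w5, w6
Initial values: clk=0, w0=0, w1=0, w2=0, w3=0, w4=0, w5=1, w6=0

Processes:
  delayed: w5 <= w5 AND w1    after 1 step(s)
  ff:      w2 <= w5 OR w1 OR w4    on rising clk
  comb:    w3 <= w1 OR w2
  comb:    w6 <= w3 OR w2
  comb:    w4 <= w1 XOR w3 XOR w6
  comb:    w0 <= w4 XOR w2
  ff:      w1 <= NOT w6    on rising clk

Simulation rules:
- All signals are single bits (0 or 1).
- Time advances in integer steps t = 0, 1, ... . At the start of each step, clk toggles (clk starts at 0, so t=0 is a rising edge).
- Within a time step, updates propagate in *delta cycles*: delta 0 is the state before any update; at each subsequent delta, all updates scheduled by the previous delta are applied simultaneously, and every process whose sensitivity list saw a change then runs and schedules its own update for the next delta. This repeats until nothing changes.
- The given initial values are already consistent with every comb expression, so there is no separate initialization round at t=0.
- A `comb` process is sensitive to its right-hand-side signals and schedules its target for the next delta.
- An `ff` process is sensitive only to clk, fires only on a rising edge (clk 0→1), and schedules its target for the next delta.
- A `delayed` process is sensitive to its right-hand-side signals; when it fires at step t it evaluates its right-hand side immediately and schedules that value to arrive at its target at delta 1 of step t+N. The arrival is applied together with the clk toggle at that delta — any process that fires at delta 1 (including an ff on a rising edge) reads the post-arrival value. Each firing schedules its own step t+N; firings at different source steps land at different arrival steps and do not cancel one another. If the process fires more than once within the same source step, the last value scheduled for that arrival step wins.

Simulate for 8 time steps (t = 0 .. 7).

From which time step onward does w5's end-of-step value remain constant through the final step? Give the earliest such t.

3

t0.Δ0 w2=0 w1=0 w0=0 w3=0 w4=0 w5=1 clk=0 w6=0
t0.Δ1 w2=0 w1=0 w0=0 w3=0 w4=0 w5=1 clk=1 w6=0
t0.Δ2 w2=1 w1=1 w0=0 w3=0 w4=0 w5=1 clk=1 w6=0
t0.Δ3 w2=1 w1=1 w0=1 w3=1 w4=1 w5=1 clk=1 w6=1
t0.Δ4 w2=1 w1=1 w0=0 w3=1 w4=1 w5=1 clk=1 w6=1
t1.Δ0 w2=1 w1=1 w0=0 w3=1 w4=1 w5=1 clk=1 w6=1
t1.Δ1 w2=1 w1=1 w0=0 w3=1 w4=1 w5=1 clk=0 w6=1
t2.Δ0 w2=1 w1=1 w0=0 w3=1 w4=1 w5=1 clk=0 w6=1
t2.Δ1 w2=1 w1=1 w0=0 w3=1 w4=1 w5=1 clk=1 w6=1
t2.Δ2 w2=1 w1=0 w0=0 w3=1 w4=1 w5=1 clk=1 w6=1
t2.Δ3 w2=1 w1=0 w0=0 w3=1 w4=0 w5=1 clk=1 w6=1
t2.Δ4 w2=1 w1=0 w0=1 w3=1 w4=0 w5=1 clk=1 w6=1
t3.Δ0 w2=1 w1=0 w0=1 w3=1 w4=0 w5=1 clk=1 w6=1
t3.Δ1 w2=1 w1=0 w0=1 w3=1 w4=0 w5=0 clk=0 w6=1
t4.Δ0 w2=1 w1=0 w0=1 w3=1 w4=0 w5=0 clk=0 w6=1
t4.Δ1 w2=1 w1=0 w0=1 w3=1 w4=0 w5=0 clk=1 w6=1
t4.Δ2 w2=0 w1=0 w0=1 w3=1 w4=0 w5=0 clk=1 w6=1
t4.Δ3 w2=0 w1=0 w0=0 w3=0 w4=0 w5=0 clk=1 w6=1
t4.Δ4 w2=0 w1=0 w0=0 w3=0 w4=1 w5=0 clk=1 w6=0
t4.Δ5 w2=0 w1=0 w0=1 w3=0 w4=0 w5=0 clk=1 w6=0
t4.Δ6 w2=0 w1=0 w0=0 w3=0 w4=0 w5=0 clk=1 w6=0
t5.Δ0 w2=0 w1=0 w0=0 w3=0 w4=0 w5=0 clk=1 w6=0
t5.Δ1 w2=0 w1=0 w0=0 w3=0 w4=0 w5=0 clk=0 w6=0
t6.Δ0 w2=0 w1=0 w0=0 w3=0 w4=0 w5=0 clk=0 w6=0
t6.Δ1 w2=0 w1=0 w0=0 w3=0 w4=0 w5=0 clk=1 w6=0
t6.Δ2 w2=0 w1=1 w0=0 w3=0 w4=0 w5=0 clk=1 w6=0
t6.Δ3 w2=0 w1=1 w0=0 w3=1 w4=1 w5=0 clk=1 w6=0
t6.Δ4 w2=0 w1=1 w0=1 w3=1 w4=0 w5=0 clk=1 w6=1
t6.Δ5 w2=0 w1=1 w0=0 w3=1 w4=1 w5=0 clk=1 w6=1
t6.Δ6 w2=0 w1=1 w0=1 w3=1 w4=1 w5=0 clk=1 w6=1
t7.Δ0 w2=0 w1=1 w0=1 w3=1 w4=1 w5=0 clk=1 w6=1
t7.Δ1 w2=0 w1=1 w0=1 w3=1 w4=1 w5=0 clk=0 w6=1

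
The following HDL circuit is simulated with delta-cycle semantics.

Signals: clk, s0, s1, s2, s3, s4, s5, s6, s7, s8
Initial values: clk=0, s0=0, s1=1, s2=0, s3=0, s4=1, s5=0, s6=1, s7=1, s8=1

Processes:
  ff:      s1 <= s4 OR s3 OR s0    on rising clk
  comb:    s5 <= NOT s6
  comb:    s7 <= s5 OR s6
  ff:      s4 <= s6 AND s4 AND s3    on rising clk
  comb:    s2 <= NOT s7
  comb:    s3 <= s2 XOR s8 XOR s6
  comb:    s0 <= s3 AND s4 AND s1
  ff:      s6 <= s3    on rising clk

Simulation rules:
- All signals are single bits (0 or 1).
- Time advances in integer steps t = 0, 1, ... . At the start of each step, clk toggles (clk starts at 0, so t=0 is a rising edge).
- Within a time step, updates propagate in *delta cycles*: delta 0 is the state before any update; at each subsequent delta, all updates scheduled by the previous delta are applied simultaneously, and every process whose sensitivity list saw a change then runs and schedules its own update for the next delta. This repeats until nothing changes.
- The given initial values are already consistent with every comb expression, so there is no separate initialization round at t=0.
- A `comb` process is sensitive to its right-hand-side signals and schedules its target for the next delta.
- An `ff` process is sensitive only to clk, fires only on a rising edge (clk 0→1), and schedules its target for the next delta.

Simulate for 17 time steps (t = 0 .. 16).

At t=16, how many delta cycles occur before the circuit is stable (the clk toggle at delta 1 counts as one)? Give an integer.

t=0 Δ0: s2=0 s5=0 s3=0 s0=0 s7=1 clk=0 s1=1 s6=1 s4=1 s8=1
  Δ1: clk:0→1
  Δ2: s6:1→0, s4:1→0
  Δ3: s5:0→1, s3:0→1, s7:1→0
  Δ4: s2:0→1, s7:0→1
  Δ5: s2:1→0, s3:1→0
  Δ6: s3:0→1
  (6Δ to stable)
t=1 Δ0: s2=0 s5=1 s3=1 s0=0 s7=1 clk=1 s1=1 s6=0 s4=0 s8=1
  Δ1: clk:1→0
  (1Δ to stable)
t=2 Δ0: s2=0 s5=1 s3=1 s0=0 s7=1 clk=0 s1=1 s6=0 s4=0 s8=1
  Δ1: clk:0→1
  Δ2: s6:0→1
  Δ3: s5:1→0, s3:1→0
  (3Δ to stable)
t=3 Δ0: s2=0 s5=0 s3=0 s0=0 s7=1 clk=1 s1=1 s6=1 s4=0 s8=1
  Δ1: clk:1→0
  (1Δ to stable)
t=4 Δ0: s2=0 s5=0 s3=0 s0=0 s7=1 clk=0 s1=1 s6=1 s4=0 s8=1
  Δ1: clk:0→1
  Δ2: s1:1→0, s6:1→0
  Δ3: s5:0→1, s3:0→1, s7:1→0
  Δ4: s2:0→1, s7:0→1
  Δ5: s2:1→0, s3:1→0
  Δ6: s3:0→1
  (6Δ to stable)
t=5 Δ0: s2=0 s5=1 s3=1 s0=0 s7=1 clk=1 s1=0 s6=0 s4=0 s8=1
  Δ1: clk:1→0
  (1Δ to stable)
t=6 Δ0: s2=0 s5=1 s3=1 s0=0 s7=1 clk=0 s1=0 s6=0 s4=0 s8=1
  Δ1: clk:0→1
  Δ2: s1:0→1, s6:0→1
  Δ3: s5:1→0, s3:1→0
  (3Δ to stable)
t=7 Δ0: s2=0 s5=0 s3=0 s0=0 s7=1 clk=1 s1=1 s6=1 s4=0 s8=1
  Δ1: clk:1→0
  (1Δ to stable)
t=8 Δ0: s2=0 s5=0 s3=0 s0=0 s7=1 clk=0 s1=1 s6=1 s4=0 s8=1
  Δ1: clk:0→1
  Δ2: s1:1→0, s6:1→0
  Δ3: s5:0→1, s3:0→1, s7:1→0
  Δ4: s2:0→1, s7:0→1
  Δ5: s2:1→0, s3:1→0
  Δ6: s3:0→1
  (6Δ to stable)
t=9 Δ0: s2=0 s5=1 s3=1 s0=0 s7=1 clk=1 s1=0 s6=0 s4=0 s8=1
  Δ1: clk:1→0
  (1Δ to stable)
t=10 Δ0: s2=0 s5=1 s3=1 s0=0 s7=1 clk=0 s1=0 s6=0 s4=0 s8=1
  Δ1: clk:0→1
  Δ2: s1:0→1, s6:0→1
  Δ3: s5:1→0, s3:1→0
  (3Δ to stable)
t=11 Δ0: s2=0 s5=0 s3=0 s0=0 s7=1 clk=1 s1=1 s6=1 s4=0 s8=1
  Δ1: clk:1→0
  (1Δ to stable)
t=12 Δ0: s2=0 s5=0 s3=0 s0=0 s7=1 clk=0 s1=1 s6=1 s4=0 s8=1
  Δ1: clk:0→1
  Δ2: s1:1→0, s6:1→0
  Δ3: s5:0→1, s3:0→1, s7:1→0
  Δ4: s2:0→1, s7:0→1
  Δ5: s2:1→0, s3:1→0
  Δ6: s3:0→1
  (6Δ to stable)
t=13 Δ0: s2=0 s5=1 s3=1 s0=0 s7=1 clk=1 s1=0 s6=0 s4=0 s8=1
  Δ1: clk:1→0
  (1Δ to stable)
t=14 Δ0: s2=0 s5=1 s3=1 s0=0 s7=1 clk=0 s1=0 s6=0 s4=0 s8=1
  Δ1: clk:0→1
  Δ2: s1:0→1, s6:0→1
  Δ3: s5:1→0, s3:1→0
  (3Δ to stable)
t=15 Δ0: s2=0 s5=0 s3=0 s0=0 s7=1 clk=1 s1=1 s6=1 s4=0 s8=1
  Δ1: clk:1→0
  (1Δ to stable)
t=16 Δ0: s2=0 s5=0 s3=0 s0=0 s7=1 clk=0 s1=1 s6=1 s4=0 s8=1
  Δ1: clk:0→1
  Δ2: s1:1→0, s6:1→0
  Δ3: s5:0→1, s3:0→1, s7:1→0
  Δ4: s2:0→1, s7:0→1
  Δ5: s2:1→0, s3:1→0
  Δ6: s3:0→1
  (6Δ to stable)

6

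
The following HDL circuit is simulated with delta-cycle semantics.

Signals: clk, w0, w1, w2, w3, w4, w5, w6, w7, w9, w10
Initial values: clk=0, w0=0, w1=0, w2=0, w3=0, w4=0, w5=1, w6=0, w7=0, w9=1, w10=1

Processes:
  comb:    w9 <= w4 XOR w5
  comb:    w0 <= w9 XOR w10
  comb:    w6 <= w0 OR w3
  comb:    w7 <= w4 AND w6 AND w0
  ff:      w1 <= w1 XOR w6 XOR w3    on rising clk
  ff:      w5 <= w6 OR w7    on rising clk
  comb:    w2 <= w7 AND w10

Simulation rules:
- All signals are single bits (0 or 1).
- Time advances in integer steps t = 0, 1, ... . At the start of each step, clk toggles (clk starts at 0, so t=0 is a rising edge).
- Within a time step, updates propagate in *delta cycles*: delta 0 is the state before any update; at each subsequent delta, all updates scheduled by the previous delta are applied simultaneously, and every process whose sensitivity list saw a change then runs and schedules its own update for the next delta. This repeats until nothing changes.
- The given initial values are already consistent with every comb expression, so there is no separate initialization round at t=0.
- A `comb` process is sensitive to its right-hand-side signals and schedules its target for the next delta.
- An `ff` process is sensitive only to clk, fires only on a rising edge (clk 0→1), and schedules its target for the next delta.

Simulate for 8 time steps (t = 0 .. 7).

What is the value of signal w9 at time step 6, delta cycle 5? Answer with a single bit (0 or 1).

1

t=0 Δ0: w0=0 w7=0 w9=1 clk=0 w10=1 w5=1 w2=0 w1=0 w6=0 w4=0 w3=0
  Δ1: clk:0→1
  Δ2: w5:1→0
  Δ3: w9:1→0
  Δ4: w0:0→1
  Δ5: w6:0→1
  (5Δ to stable)
t=1 Δ0: w0=1 w7=0 w9=0 clk=1 w10=1 w5=0 w2=0 w1=0 w6=1 w4=0 w3=0
  Δ1: clk:1→0
  (1Δ to stable)
t=2 Δ0: w0=1 w7=0 w9=0 clk=0 w10=1 w5=0 w2=0 w1=0 w6=1 w4=0 w3=0
  Δ1: clk:0→1
  Δ2: w5:0→1, w1:0→1
  Δ3: w9:0→1
  Δ4: w0:1→0
  Δ5: w6:1→0
  (5Δ to stable)
t=3 Δ0: w0=0 w7=0 w9=1 clk=1 w10=1 w5=1 w2=0 w1=1 w6=0 w4=0 w3=0
  Δ1: clk:1→0
  (1Δ to stable)
t=4 Δ0: w0=0 w7=0 w9=1 clk=0 w10=1 w5=1 w2=0 w1=1 w6=0 w4=0 w3=0
  Δ1: clk:0→1
  Δ2: w5:1→0
  Δ3: w9:1→0
  Δ4: w0:0→1
  Δ5: w6:0→1
  (5Δ to stable)
t=5 Δ0: w0=1 w7=0 w9=0 clk=1 w10=1 w5=0 w2=0 w1=1 w6=1 w4=0 w3=0
  Δ1: clk:1→0
  (1Δ to stable)
t=6 Δ0: w0=1 w7=0 w9=0 clk=0 w10=1 w5=0 w2=0 w1=1 w6=1 w4=0 w3=0
  Δ1: clk:0→1
  Δ2: w5:0→1, w1:1→0
  Δ3: w9:0→1
  Δ4: w0:1→0
  Δ5: w6:1→0
  (5Δ to stable)
t=7 Δ0: w0=0 w7=0 w9=1 clk=1 w10=1 w5=1 w2=0 w1=0 w6=0 w4=0 w3=0
  Δ1: clk:1→0
  (1Δ to stable)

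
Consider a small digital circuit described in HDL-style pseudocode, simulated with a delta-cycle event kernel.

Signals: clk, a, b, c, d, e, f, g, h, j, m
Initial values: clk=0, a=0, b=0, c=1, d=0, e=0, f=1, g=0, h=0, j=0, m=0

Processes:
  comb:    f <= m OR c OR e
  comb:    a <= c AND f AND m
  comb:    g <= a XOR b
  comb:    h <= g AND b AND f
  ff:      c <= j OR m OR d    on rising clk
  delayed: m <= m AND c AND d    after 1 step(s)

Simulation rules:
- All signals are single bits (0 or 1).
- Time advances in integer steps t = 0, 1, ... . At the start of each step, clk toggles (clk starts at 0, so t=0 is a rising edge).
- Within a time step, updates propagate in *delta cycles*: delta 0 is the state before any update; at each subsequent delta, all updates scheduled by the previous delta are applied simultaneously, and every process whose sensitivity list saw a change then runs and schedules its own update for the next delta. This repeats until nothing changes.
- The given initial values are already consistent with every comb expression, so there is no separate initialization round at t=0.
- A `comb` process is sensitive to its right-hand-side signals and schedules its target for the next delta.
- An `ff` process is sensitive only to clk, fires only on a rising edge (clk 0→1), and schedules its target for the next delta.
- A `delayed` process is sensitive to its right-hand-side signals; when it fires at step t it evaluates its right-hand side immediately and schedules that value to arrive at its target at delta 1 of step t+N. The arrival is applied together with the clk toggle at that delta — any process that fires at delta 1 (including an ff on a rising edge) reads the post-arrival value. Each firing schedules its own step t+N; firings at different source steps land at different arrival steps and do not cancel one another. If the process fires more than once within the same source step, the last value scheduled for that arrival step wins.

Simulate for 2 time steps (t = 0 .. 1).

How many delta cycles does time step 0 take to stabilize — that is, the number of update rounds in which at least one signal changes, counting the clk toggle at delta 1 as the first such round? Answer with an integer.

3

[bits: c,a,g,m,h,clk,d,f,j,b,e]
t=0: Δ0=10000001000 Δ1=10000101000 Δ2=00000101000 Δ3=00000100000 | 3Δ
t=1: Δ0=00000100000 Δ1=00000000000 | 1Δ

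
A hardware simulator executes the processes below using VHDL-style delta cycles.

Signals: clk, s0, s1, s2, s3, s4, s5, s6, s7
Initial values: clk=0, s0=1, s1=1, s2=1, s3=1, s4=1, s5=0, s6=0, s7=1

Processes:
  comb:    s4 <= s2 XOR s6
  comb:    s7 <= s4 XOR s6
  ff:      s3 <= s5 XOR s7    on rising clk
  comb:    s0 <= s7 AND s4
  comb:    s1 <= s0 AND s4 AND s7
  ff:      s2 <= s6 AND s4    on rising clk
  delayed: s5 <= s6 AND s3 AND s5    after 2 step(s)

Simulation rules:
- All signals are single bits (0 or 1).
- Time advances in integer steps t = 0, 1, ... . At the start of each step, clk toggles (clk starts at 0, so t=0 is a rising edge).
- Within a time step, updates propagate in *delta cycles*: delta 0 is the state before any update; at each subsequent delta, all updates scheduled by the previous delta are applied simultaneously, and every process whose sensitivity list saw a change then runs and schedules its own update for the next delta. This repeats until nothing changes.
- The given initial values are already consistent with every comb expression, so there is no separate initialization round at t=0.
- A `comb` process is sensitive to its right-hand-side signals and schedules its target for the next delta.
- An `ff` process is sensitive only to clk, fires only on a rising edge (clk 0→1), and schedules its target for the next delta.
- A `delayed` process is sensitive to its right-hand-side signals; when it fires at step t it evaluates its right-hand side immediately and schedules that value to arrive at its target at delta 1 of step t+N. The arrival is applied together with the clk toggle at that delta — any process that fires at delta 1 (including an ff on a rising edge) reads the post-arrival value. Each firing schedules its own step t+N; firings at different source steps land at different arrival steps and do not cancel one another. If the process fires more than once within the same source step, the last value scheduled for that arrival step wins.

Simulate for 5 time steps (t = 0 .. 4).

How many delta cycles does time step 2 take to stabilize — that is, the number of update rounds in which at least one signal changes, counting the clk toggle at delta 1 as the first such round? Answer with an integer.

[bits: s4,clk,s1,s3,s5,s7,s6,s2,s0]
t=0: Δ0=101101011 Δ1=111101011 Δ2=111101001 Δ3=011101001 Δ4=010100000 | 4Δ
t=1: Δ0=010100000 Δ1=000100000 | 1Δ
t=2: Δ0=000100000 Δ1=010100000 Δ2=010000000 | 2Δ
t=3: Δ0=010000000 Δ1=000000000 | 1Δ
t=4: Δ0=000000000 Δ1=010000000 | 1Δ

2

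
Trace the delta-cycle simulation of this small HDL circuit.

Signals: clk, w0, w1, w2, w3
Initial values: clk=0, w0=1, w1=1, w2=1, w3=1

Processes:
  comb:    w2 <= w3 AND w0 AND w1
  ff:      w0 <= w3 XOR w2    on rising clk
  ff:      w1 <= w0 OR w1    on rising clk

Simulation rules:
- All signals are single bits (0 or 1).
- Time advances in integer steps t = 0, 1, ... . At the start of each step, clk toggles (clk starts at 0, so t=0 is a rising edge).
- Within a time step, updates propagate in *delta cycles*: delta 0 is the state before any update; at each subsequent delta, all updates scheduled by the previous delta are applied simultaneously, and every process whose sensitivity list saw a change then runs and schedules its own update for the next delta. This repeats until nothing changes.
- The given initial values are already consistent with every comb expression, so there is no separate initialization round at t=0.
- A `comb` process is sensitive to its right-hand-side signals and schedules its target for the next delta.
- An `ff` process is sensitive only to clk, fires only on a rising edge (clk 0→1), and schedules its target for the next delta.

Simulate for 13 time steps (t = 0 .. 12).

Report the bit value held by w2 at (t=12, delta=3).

0

t0.Δ0 w2=1 w1=1 clk=0 w3=1 w0=1
t0.Δ1 w2=1 w1=1 clk=1 w3=1 w0=1
t0.Δ2 w2=1 w1=1 clk=1 w3=1 w0=0
t0.Δ3 w2=0 w1=1 clk=1 w3=1 w0=0
t1.Δ0 w2=0 w1=1 clk=1 w3=1 w0=0
t1.Δ1 w2=0 w1=1 clk=0 w3=1 w0=0
t2.Δ0 w2=0 w1=1 clk=0 w3=1 w0=0
t2.Δ1 w2=0 w1=1 clk=1 w3=1 w0=0
t2.Δ2 w2=0 w1=1 clk=1 w3=1 w0=1
t2.Δ3 w2=1 w1=1 clk=1 w3=1 w0=1
t3.Δ0 w2=1 w1=1 clk=1 w3=1 w0=1
t3.Δ1 w2=1 w1=1 clk=0 w3=1 w0=1
t4.Δ0 w2=1 w1=1 clk=0 w3=1 w0=1
t4.Δ1 w2=1 w1=1 clk=1 w3=1 w0=1
t4.Δ2 w2=1 w1=1 clk=1 w3=1 w0=0
t4.Δ3 w2=0 w1=1 clk=1 w3=1 w0=0
t5.Δ0 w2=0 w1=1 clk=1 w3=1 w0=0
t5.Δ1 w2=0 w1=1 clk=0 w3=1 w0=0
t6.Δ0 w2=0 w1=1 clk=0 w3=1 w0=0
t6.Δ1 w2=0 w1=1 clk=1 w3=1 w0=0
t6.Δ2 w2=0 w1=1 clk=1 w3=1 w0=1
t6.Δ3 w2=1 w1=1 clk=1 w3=1 w0=1
t7.Δ0 w2=1 w1=1 clk=1 w3=1 w0=1
t7.Δ1 w2=1 w1=1 clk=0 w3=1 w0=1
t8.Δ0 w2=1 w1=1 clk=0 w3=1 w0=1
t8.Δ1 w2=1 w1=1 clk=1 w3=1 w0=1
t8.Δ2 w2=1 w1=1 clk=1 w3=1 w0=0
t8.Δ3 w2=0 w1=1 clk=1 w3=1 w0=0
t9.Δ0 w2=0 w1=1 clk=1 w3=1 w0=0
t9.Δ1 w2=0 w1=1 clk=0 w3=1 w0=0
t10.Δ0 w2=0 w1=1 clk=0 w3=1 w0=0
t10.Δ1 w2=0 w1=1 clk=1 w3=1 w0=0
t10.Δ2 w2=0 w1=1 clk=1 w3=1 w0=1
t10.Δ3 w2=1 w1=1 clk=1 w3=1 w0=1
t11.Δ0 w2=1 w1=1 clk=1 w3=1 w0=1
t11.Δ1 w2=1 w1=1 clk=0 w3=1 w0=1
t12.Δ0 w2=1 w1=1 clk=0 w3=1 w0=1
t12.Δ1 w2=1 w1=1 clk=1 w3=1 w0=1
t12.Δ2 w2=1 w1=1 clk=1 w3=1 w0=0
t12.Δ3 w2=0 w1=1 clk=1 w3=1 w0=0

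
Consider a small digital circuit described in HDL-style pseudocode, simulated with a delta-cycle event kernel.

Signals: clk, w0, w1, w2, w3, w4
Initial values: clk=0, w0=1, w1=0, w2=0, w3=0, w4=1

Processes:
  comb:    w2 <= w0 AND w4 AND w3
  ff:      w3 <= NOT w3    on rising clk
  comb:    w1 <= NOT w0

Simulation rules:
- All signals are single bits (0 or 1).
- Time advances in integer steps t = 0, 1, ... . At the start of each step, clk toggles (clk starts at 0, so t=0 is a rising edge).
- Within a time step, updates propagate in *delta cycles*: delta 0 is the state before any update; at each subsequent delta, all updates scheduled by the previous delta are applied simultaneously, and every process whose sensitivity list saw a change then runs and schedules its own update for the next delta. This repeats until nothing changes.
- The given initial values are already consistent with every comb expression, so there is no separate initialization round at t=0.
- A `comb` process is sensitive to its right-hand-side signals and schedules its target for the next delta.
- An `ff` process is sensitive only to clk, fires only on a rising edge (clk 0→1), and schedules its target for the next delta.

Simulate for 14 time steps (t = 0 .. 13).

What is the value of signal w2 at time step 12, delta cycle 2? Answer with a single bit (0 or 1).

t0.Δ0 w4=1 w0=1 w2=0 w3=0 w1=0 clk=0
t0.Δ1 w4=1 w0=1 w2=0 w3=0 w1=0 clk=1
t0.Δ2 w4=1 w0=1 w2=0 w3=1 w1=0 clk=1
t0.Δ3 w4=1 w0=1 w2=1 w3=1 w1=0 clk=1
t1.Δ0 w4=1 w0=1 w2=1 w3=1 w1=0 clk=1
t1.Δ1 w4=1 w0=1 w2=1 w3=1 w1=0 clk=0
t2.Δ0 w4=1 w0=1 w2=1 w3=1 w1=0 clk=0
t2.Δ1 w4=1 w0=1 w2=1 w3=1 w1=0 clk=1
t2.Δ2 w4=1 w0=1 w2=1 w3=0 w1=0 clk=1
t2.Δ3 w4=1 w0=1 w2=0 w3=0 w1=0 clk=1
t3.Δ0 w4=1 w0=1 w2=0 w3=0 w1=0 clk=1
t3.Δ1 w4=1 w0=1 w2=0 w3=0 w1=0 clk=0
t4.Δ0 w4=1 w0=1 w2=0 w3=0 w1=0 clk=0
t4.Δ1 w4=1 w0=1 w2=0 w3=0 w1=0 clk=1
t4.Δ2 w4=1 w0=1 w2=0 w3=1 w1=0 clk=1
t4.Δ3 w4=1 w0=1 w2=1 w3=1 w1=0 clk=1
t5.Δ0 w4=1 w0=1 w2=1 w3=1 w1=0 clk=1
t5.Δ1 w4=1 w0=1 w2=1 w3=1 w1=0 clk=0
t6.Δ0 w4=1 w0=1 w2=1 w3=1 w1=0 clk=0
t6.Δ1 w4=1 w0=1 w2=1 w3=1 w1=0 clk=1
t6.Δ2 w4=1 w0=1 w2=1 w3=0 w1=0 clk=1
t6.Δ3 w4=1 w0=1 w2=0 w3=0 w1=0 clk=1
t7.Δ0 w4=1 w0=1 w2=0 w3=0 w1=0 clk=1
t7.Δ1 w4=1 w0=1 w2=0 w3=0 w1=0 clk=0
t8.Δ0 w4=1 w0=1 w2=0 w3=0 w1=0 clk=0
t8.Δ1 w4=1 w0=1 w2=0 w3=0 w1=0 clk=1
t8.Δ2 w4=1 w0=1 w2=0 w3=1 w1=0 clk=1
t8.Δ3 w4=1 w0=1 w2=1 w3=1 w1=0 clk=1
t9.Δ0 w4=1 w0=1 w2=1 w3=1 w1=0 clk=1
t9.Δ1 w4=1 w0=1 w2=1 w3=1 w1=0 clk=0
t10.Δ0 w4=1 w0=1 w2=1 w3=1 w1=0 clk=0
t10.Δ1 w4=1 w0=1 w2=1 w3=1 w1=0 clk=1
t10.Δ2 w4=1 w0=1 w2=1 w3=0 w1=0 clk=1
t10.Δ3 w4=1 w0=1 w2=0 w3=0 w1=0 clk=1
t11.Δ0 w4=1 w0=1 w2=0 w3=0 w1=0 clk=1
t11.Δ1 w4=1 w0=1 w2=0 w3=0 w1=0 clk=0
t12.Δ0 w4=1 w0=1 w2=0 w3=0 w1=0 clk=0
t12.Δ1 w4=1 w0=1 w2=0 w3=0 w1=0 clk=1
t12.Δ2 w4=1 w0=1 w2=0 w3=1 w1=0 clk=1
t12.Δ3 w4=1 w0=1 w2=1 w3=1 w1=0 clk=1
t13.Δ0 w4=1 w0=1 w2=1 w3=1 w1=0 clk=1
t13.Δ1 w4=1 w0=1 w2=1 w3=1 w1=0 clk=0

0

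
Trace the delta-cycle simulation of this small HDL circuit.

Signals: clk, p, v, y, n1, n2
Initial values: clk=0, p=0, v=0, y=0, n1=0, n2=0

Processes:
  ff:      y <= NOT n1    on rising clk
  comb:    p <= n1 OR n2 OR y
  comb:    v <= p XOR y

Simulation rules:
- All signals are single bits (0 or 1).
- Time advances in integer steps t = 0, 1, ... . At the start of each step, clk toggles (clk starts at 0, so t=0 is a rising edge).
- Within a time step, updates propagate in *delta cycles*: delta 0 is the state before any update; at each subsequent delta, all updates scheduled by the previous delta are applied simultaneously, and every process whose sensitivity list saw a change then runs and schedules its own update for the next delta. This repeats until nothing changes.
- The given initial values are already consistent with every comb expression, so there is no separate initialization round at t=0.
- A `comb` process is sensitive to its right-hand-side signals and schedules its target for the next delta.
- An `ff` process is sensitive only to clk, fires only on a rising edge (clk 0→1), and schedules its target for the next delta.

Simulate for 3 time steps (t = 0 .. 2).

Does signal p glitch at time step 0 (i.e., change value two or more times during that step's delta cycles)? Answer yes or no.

t0.Δ0 v=0 p=0 clk=0 n1=0 n2=0 y=0
t0.Δ1 v=0 p=0 clk=1 n1=0 n2=0 y=0
t0.Δ2 v=0 p=0 clk=1 n1=0 n2=0 y=1
t0.Δ3 v=1 p=1 clk=1 n1=0 n2=0 y=1
t0.Δ4 v=0 p=1 clk=1 n1=0 n2=0 y=1
t1.Δ0 v=0 p=1 clk=1 n1=0 n2=0 y=1
t1.Δ1 v=0 p=1 clk=0 n1=0 n2=0 y=1
t2.Δ0 v=0 p=1 clk=0 n1=0 n2=0 y=1
t2.Δ1 v=0 p=1 clk=1 n1=0 n2=0 y=1

no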